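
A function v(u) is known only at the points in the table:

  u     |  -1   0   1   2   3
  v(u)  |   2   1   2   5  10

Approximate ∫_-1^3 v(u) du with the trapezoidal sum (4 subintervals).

14

Δu = 1.
T_4 = (1/2)·[2 + 2·1 + 2·2 + 2·5 + 10] = 14.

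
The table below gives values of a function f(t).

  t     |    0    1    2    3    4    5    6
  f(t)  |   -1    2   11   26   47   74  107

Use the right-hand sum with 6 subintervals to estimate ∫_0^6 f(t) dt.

Δt = 1.
Sum = 1·[2 + 11 + 26 + 47 + 74 + 107] = 267.

267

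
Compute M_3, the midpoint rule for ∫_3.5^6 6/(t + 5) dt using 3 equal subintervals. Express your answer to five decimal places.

1.54601

Δt = (6 − 3.5)/3 = 5/6.
Midpoints: 47/12, 4.75, 67/12.
f(47/12) = 72/107, f(4.75) = 8/13, f(67/12) = 72/127.
Sum = Δt · [f(47/12) + f(4.75) + f(67/12)].
Sum ≈ 1.54601.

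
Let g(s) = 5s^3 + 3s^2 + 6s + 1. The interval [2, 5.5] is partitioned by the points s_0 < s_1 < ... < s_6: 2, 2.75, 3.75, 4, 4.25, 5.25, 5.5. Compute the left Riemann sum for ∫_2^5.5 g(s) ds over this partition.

1047.703125

Subinterval widths: 0.75, 1, 0.25, 0.25, 1, 0.25.
Left endpoints: 2, 2.75, 3.75, 4, 4.25, 5.25.
g(2) = 65, g(2.75) = 144.171875, g(3.75) = 329.359375, g(4) = 393, g(4.25) = 464.515625, g(5.25) = 838.703125.
Sum = Σ Δs_i · g(s_i).
Sum = 1047.703125.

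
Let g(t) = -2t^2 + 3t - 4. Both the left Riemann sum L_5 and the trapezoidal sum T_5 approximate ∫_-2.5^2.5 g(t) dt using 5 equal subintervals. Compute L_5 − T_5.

L_5 = -50.
T_5 = -42.5.
L_5 − T_5 = -7.5.

-7.5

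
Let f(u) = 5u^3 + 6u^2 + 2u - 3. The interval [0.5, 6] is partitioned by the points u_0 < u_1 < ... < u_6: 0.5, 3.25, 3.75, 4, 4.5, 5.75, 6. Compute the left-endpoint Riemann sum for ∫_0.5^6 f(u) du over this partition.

1436.5

Subinterval widths: 2.75, 0.5, 0.25, 0.5, 1.25, 0.25.
Left endpoints: 0.5, 3.25, 3.75, 4, 4.5, 5.75.
f(0.5) = 0.125, f(3.25) = 238.515625, f(3.75) = 352.546875, f(4) = 421, f(4.5) = 583.125, f(5.75) = 1157.421875.
Sum = Σ Δu_i · f(u_i).
Sum = 1436.5.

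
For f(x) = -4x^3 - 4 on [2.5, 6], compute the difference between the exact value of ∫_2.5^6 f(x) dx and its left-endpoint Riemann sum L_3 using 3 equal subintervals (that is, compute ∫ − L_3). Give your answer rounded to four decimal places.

Exact integral: ∫_2.5^6 f(x) dx = -1270.9375.
L_3 ≈ -843.888889.
Error ≈ -1270.9375 − (-843.888889) ≈ -427.0486.

-427.0486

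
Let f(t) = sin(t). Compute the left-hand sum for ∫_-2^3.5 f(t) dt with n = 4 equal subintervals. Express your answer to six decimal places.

0.051650

Δt = (3.5 − (-2))/4 = 1.375.
Left endpoints: -2, -0.625, 0.75, 2.125.
f(-2) ≈ -0.909297, f(-0.625) ≈ -0.585097, f(0.75) ≈ 0.681639, f(2.125) ≈ 0.850320.
Sum = Δt · [f(-2) + f(-0.625) + f(0.75) + f(2.125)].
Sum ≈ 0.051650.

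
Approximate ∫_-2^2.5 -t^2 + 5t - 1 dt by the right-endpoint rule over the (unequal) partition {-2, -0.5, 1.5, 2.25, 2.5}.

Subinterval widths: 1.5, 2, 0.75, 0.25.
Right endpoints: -0.5, 1.5, 2.25, 2.5.
f(-0.5) = -3.75, f(1.5) = 4.25, f(2.25) = 5.1875, f(2.5) = 5.25.
Sum = Σ Δt_i · f(t_i).
Sum = 8.078125.

8.078125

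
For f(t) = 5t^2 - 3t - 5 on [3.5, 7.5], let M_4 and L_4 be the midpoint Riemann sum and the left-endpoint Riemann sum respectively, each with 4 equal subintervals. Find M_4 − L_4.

99

M_4 = 544.
L_4 = 445.
M_4 − L_4 = 99.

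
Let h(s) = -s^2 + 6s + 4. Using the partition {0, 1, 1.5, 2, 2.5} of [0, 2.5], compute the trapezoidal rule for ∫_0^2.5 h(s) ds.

23.3125

Subinterval widths: 1, 0.5, 0.5, 0.5.
h(0) = 4, h(1) = 9, h(1.5) = 10.75, h(2) = 12, h(2.5) = 12.75.
On each subinterval the trapezoid contributes (Δs_i/2)·[h(s_{i-1}) + h(s_i)].
Sum = 23.3125.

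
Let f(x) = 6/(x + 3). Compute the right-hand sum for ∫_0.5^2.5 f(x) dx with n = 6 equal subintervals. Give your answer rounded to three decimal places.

2.611

Δx = (2.5 − 0.5)/6 = 1/3.
Right endpoints: 5/6, 7/6, 1.5, 11/6, 13/6, 2.5.
f(5/6) = 36/23, f(7/6) = 1.44, f(1.5) = 4/3, f(11/6) = 36/29, f(13/6) = 36/31, f(2.5) = 12/11.
Sum = Δx · [f(5/6) + f(7/6) + f(1.5) + ...].
Sum ≈ 2.611.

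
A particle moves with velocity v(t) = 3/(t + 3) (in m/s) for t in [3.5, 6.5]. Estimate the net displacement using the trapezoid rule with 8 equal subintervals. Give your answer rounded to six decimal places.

1.138911

Δt = (6.5 − 3.5)/8 = 0.375.
v(3.5) = 6/13, v(3.875) = 24/55, v(4.25) = 12/29, v(4.625) = 24/61, v(5) = 0.375, v(5.375) = 24/67, v(5.75) = 12/35, v(6.125) = 24/73, v(6.5) = 6/19.
T_8 = (Δt/2)·[v(t_0) + 2v(t_1) + ... + 2v(t_{7}) + v(t_8)].
Sum ≈ 1.138911.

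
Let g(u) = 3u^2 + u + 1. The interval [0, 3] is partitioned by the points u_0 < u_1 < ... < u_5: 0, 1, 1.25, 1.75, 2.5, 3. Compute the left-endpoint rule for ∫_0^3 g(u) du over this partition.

Subinterval widths: 1, 0.25, 0.5, 0.75, 0.5.
Left endpoints: 0, 1, 1.25, 1.75, 2.5.
g(0) = 1, g(1) = 5, g(1.25) = 6.9375, g(1.75) = 11.9375, g(2.5) = 22.25.
Sum = Σ Δu_i · g(u_i).
Sum = 25.796875.

25.796875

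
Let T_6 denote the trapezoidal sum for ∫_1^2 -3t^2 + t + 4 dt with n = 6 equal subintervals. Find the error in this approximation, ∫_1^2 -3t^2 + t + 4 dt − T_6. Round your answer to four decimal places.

Exact integral: ∫_1^2 f(t) dt = -1.5.
T_6 ≈ -1.513889.
Error ≈ -1.5 − (-1.513889) ≈ 0.0139.

0.0139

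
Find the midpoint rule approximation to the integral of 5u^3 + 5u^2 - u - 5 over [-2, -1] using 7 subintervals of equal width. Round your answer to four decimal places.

-10.5536

Δu = (-1 − (-2))/7 = 1/7.
Midpoints: -27/14, -25/14, -23/14, -1.5, -19/14, -17/14, -15/14.
f(-27/14) = -55813/2744, f(-25/14) = -43195/2744, f(-23/14) = -33017/2744, f(-1.5) = -9.125, f(-19/14) = -19021/2744, f(-17/14) = -14723/2744, f(-15/14) = -11905/2744.
Sum = Δu · [f(-27/14) + f(-25/14) + f(-23/14) + ...].
Sum ≈ -10.5536.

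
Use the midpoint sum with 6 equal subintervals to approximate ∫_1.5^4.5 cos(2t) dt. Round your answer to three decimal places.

0.141

Δt = (4.5 − 1.5)/6 = 0.5.
Midpoints: 1.75, 2.25, 2.75, 3.25, 3.75, 4.25.
f(1.75) ≈ -0.936, f(2.25) ≈ -0.211, f(2.75) ≈ 0.709, f(3.25) ≈ 0.977, f(3.75) ≈ 0.347, f(4.25) ≈ -0.602.
Sum = Δt · [f(1.75) + f(2.25) + f(2.75) + ...].
Sum ≈ 0.141.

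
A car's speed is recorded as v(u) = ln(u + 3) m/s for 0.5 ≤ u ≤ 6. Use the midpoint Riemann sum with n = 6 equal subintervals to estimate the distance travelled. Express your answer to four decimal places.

9.8964

Δu = (6 − 0.5)/6 = 11/12.
Midpoints: 23/24, 1.875, 67/24, 89/24, 4.625, 133/24.
v(23/24) ≈ 1.3758, v(1.875) ≈ 1.5841, v(67/24) ≈ 1.7564, v(89/24) ≈ 1.9034, v(4.625) ≈ 2.0314, v(133/24) ≈ 2.1450.
Sum = Δu · [v(23/24) + v(1.875) + v(67/24) + ...].
Sum ≈ 9.8964.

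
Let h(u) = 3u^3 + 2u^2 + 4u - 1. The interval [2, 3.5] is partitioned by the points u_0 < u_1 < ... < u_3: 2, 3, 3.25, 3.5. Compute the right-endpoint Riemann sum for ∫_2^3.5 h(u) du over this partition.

Subinterval widths: 1, 0.25, 0.25.
Right endpoints: 3, 3.25, 3.5.
h(3) = 110, h(3.25) = 136.109375, h(3.5) = 166.125.
Sum = Σ Δu_i · h(u_i).
Sum = 185.55859375.

185.55859375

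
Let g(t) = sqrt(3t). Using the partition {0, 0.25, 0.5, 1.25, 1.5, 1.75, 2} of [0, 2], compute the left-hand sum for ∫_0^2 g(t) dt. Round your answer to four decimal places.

2.7223

Subinterval widths: 0.25, 0.25, 0.75, 0.25, 0.25, 0.25.
Left endpoints: 0, 0.25, 0.5, 1.25, 1.5, 1.75.
g(0) ≈ 0.0000, g(0.25) ≈ 0.8660, g(0.5) ≈ 1.2247, g(1.25) ≈ 1.9365, g(1.5) ≈ 2.1213, g(1.75) ≈ 2.2913.
Sum = Σ Δt_i · g(t_i).
Sum ≈ 2.7223.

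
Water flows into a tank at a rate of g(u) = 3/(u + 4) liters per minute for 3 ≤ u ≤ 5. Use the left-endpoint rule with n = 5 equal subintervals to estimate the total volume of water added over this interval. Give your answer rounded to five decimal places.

Δu = (5 − 3)/5 = 0.4.
Left endpoints: 3, 3.4, 3.8, 4.2, 4.6.
g(3) = 3/7, g(3.4) = 15/37, g(3.8) = 5/13, g(4.2) = 15/41, g(4.6) = 15/43.
Sum = Δu · [g(3) + g(3.4) + g(3.8) + g(4.2) + g(4.6)].
Sum ≈ 0.77331.

0.77331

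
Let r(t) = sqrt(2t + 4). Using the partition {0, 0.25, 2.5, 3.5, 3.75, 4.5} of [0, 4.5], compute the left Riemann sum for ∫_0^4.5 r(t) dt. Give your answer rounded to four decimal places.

11.6455

Subinterval widths: 0.25, 2.25, 1, 0.25, 0.75.
Left endpoints: 0, 0.25, 2.5, 3.5, 3.75.
r(0) ≈ 2.0000, r(0.25) ≈ 2.1213, r(2.5) ≈ 3.0000, r(3.5) ≈ 3.3166, r(3.75) ≈ 3.3912.
Sum = Σ Δt_i · r(t_i).
Sum ≈ 11.6455.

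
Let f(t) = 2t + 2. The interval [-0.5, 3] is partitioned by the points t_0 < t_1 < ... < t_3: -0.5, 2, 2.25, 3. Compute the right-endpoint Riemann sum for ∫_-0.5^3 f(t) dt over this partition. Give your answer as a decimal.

Subinterval widths: 2.5, 0.25, 0.75.
Right endpoints: 2, 2.25, 3.
f(2) = 6, f(2.25) = 6.5, f(3) = 8.
Sum = Σ Δt_i · f(t_i).
Sum = 22.625.

22.625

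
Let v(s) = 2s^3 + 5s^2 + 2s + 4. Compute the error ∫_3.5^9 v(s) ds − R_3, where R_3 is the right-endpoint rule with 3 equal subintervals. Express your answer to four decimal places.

Exact integral: ∫_3.5^9 v(s) ds ≈ 4439.760417.
R_3 ≈ 6153.787037.
Error ≈ 4439.760417 − 6153.787037 ≈ -1714.0266.

-1714.0266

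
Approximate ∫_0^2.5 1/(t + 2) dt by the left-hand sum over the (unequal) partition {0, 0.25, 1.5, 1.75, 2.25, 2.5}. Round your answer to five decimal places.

Subinterval widths: 0.25, 1.25, 0.25, 0.5, 0.25.
Left endpoints: 0, 0.25, 1.5, 1.75, 2.25.
f(0) = 0.5, f(0.25) = 4/9, f(1.5) = 2/7, f(1.75) = 4/15, f(2.25) = 4/17.
Sum = Σ Δt_i · f(t_i).
Sum ≈ 0.94414.

0.94414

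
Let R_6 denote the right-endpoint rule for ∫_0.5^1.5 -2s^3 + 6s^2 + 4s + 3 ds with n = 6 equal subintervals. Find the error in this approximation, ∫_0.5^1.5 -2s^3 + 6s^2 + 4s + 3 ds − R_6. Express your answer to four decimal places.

Exact integral: ∫_0.5^1.5 f(s) ds = 11.
R_6 ≈ 11.791667.
Error ≈ 11 − 11.791667 ≈ -0.7917.

-0.7917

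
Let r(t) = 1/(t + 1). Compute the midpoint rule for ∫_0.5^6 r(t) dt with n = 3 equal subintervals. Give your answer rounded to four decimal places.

1.4914

Δt = (6 − 0.5)/3 = 11/6.
Midpoints: 17/12, 3.25, 61/12.
r(17/12) = 12/29, r(3.25) = 4/17, r(61/12) = 12/73.
Sum = Δt · [r(17/12) + r(3.25) + r(61/12)].
Sum ≈ 1.4914.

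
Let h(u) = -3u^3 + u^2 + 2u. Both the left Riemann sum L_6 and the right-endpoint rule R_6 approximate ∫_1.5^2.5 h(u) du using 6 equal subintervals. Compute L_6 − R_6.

L_6 ≈ -14.9328704.
R_6 ≈ -20.0578704.
L_6 − R_6 = 5.125.

5.125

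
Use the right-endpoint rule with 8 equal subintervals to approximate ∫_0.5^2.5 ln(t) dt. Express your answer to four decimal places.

Δt = (2.5 − 0.5)/8 = 0.25.
Right endpoints: 0.75, 1, 1.25, 1.5, 1.75, 2, 2.25, 2.5.
f(0.75) ≈ -0.2877, f(1) ≈ 0.0000, f(1.25) ≈ 0.2231, f(1.5) ≈ 0.4055, f(1.75) ≈ 0.5596, f(2) ≈ 0.6931, f(2.25) ≈ 0.8109, f(2.5) ≈ 0.9163.
Sum = Δt · [f(0.75) + f(1) + f(1.25) + ...].
Sum ≈ 0.8302.

0.8302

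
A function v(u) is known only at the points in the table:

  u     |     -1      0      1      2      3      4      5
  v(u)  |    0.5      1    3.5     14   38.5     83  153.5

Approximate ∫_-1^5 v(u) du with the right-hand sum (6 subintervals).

Δu = 1.
Sum = 1·[1 + 3.5 + 14 + 38.5 + 83 + 153.5] = 293.5.

293.5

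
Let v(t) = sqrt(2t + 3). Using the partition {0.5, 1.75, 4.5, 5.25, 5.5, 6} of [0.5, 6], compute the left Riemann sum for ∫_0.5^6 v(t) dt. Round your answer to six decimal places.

14.898615

Subinterval widths: 1.25, 2.75, 0.75, 0.25, 0.5.
Left endpoints: 0.5, 1.75, 4.5, 5.25, 5.5.
v(0.5) ≈ 2.000000, v(1.75) ≈ 2.549510, v(4.5) ≈ 3.464102, v(5.25) ≈ 3.674235, v(5.5) ≈ 3.741657.
Sum = Σ Δt_i · v(t_i).
Sum ≈ 14.898615.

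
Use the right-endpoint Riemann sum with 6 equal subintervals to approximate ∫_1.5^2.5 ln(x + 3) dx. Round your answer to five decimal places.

Δx = (2.5 − 1.5)/6 = 1/6.
Right endpoints: 5/3, 11/6, 2, 13/6, 7/3, 2.5.
f(5/3) ≈ 1.54045, f(11/6) ≈ 1.57554, f(2) ≈ 1.60944, f(13/6) ≈ 1.64223, f(7/3) ≈ 1.67398, f(2.5) ≈ 1.70475.
Sum = Δx · [f(5/3) + f(11/6) + f(2) + ...].
Sum ≈ 1.62440.

1.62440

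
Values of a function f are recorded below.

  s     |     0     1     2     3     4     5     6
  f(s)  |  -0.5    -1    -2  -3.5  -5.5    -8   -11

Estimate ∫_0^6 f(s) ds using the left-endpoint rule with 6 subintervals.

-20.5

Δs = 1.
Sum = 1·[(-0.5) + (-1) + (-2) + (-3.5) + (-5.5) + (-8)] = -20.5.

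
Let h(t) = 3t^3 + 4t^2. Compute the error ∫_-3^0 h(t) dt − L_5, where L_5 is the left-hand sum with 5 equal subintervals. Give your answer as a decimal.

Exact integral: ∫_-3^0 h(t) dt = -24.75.
L_5 = -39.96.
Error = -24.75 − (-39.96) = 15.21.

15.21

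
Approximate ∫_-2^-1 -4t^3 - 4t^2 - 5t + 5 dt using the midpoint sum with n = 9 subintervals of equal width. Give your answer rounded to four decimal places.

18.1523

Δt = (-1 − (-2))/9 = 1/9.
Midpoints: -35/18, -11/6, -31/18, -29/18, -1.5, -25/18, -23/18, -7/6, -19/18.
f(-35/18) = 21145/729, f(-11/6) = 685/27, f(-31/18) = 16169/729, f(-29/18) = 14143/729, f(-1.5) = 17, f(-25/18) = 10895/729, f(-23/18) = 9625/729, f(-7/6) = 317/27, f(-19/18) = 7673/729.
Sum = Δt · [f(-35/18) + f(-11/6) + f(-31/18) + ...].
Sum ≈ 18.1523.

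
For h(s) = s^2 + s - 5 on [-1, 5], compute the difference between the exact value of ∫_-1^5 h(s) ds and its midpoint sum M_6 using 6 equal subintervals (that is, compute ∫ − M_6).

0.5

Exact integral: ∫_-1^5 h(s) ds = 24.
M_6 = 23.5.
Error = 24 − 23.5 = 0.5.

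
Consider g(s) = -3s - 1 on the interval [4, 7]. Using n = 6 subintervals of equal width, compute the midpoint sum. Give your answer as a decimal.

-52.5

Δs = (7 − 4)/6 = 0.5.
Midpoints: 4.25, 4.75, 5.25, 5.75, 6.25, 6.75.
g(4.25) = -13.75, g(4.75) = -15.25, g(5.25) = -16.75, g(5.75) = -18.25, g(6.25) = -19.75, g(6.75) = -21.25.
Sum = Δs · [g(4.25) + g(4.75) + g(5.25) + ...].
Sum = -52.5.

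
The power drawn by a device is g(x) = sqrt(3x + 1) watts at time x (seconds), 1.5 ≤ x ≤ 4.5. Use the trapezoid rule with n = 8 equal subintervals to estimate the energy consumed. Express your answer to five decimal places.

9.40062

Δx = (4.5 − 1.5)/8 = 0.375.
g(1.5) ≈ 2.34521, g(1.875) ≈ 2.57391, g(2.25) ≈ 2.78388, g(2.625) ≈ 2.97909, g(3) ≈ 3.16228, g(3.375) ≈ 3.33542, g(3.75) ≈ 3.50000, g(4.125) ≈ 3.65718, g(4.5) ≈ 3.80789.
T_8 = (Δx/2)·[g(x_0) + 2g(x_1) + ... + 2g(x_{7}) + g(x_8)].
Sum ≈ 9.40062.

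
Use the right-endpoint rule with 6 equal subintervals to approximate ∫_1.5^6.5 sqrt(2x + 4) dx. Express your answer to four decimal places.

Δx = (6.5 − 1.5)/6 = 5/6.
Right endpoints: 7/3, 19/6, 4, 29/6, 17/3, 6.5.
f(7/3) ≈ 2.9439, f(19/6) ≈ 3.2146, f(4) ≈ 3.4641, f(29/6) ≈ 3.6968, f(17/3) ≈ 3.9158, f(6.5) ≈ 4.1231.
Sum = Δx · [f(7/3) + f(19/6) + f(4) + ...].
Sum ≈ 17.7986.

17.7986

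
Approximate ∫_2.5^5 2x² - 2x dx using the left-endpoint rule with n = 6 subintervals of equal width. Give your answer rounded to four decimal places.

47.5405

Δx = (5 − 2.5)/6 = 5/12.
Left endpoints: 2.5, 35/12, 10/3, 3.75, 25/6, 55/12.
f(2.5) = 7.5, f(35/12) = 805/72, f(10/3) = 140/9, f(3.75) = 20.625, f(25/6) = 475/18, f(55/12) = 2365/72.
Sum = Δx · [f(2.5) + f(35/12) + f(10/3) + ...].
Sum ≈ 47.5405.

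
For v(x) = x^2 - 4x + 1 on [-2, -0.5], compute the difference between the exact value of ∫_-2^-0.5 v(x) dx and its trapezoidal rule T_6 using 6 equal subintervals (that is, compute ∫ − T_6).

-0.015625

Exact integral: ∫_-2^-0.5 v(x) dx = 11.625.
T_6 = 11.640625.
Error = 11.625 − 11.640625 = -0.015625.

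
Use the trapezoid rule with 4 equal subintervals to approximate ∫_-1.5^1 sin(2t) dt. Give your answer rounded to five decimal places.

-0.24855

Δt = (1 − (-1.5))/4 = 0.625.
f(-1.5) ≈ -0.14112, f(-0.875) ≈ -0.98399, f(-0.25) ≈ -0.47943, f(0.375) ≈ 0.68164, f(1) ≈ 0.90930.
T_4 = (Δt/2)·[f(t_0) + 2f(t_1) + 2f(t_2) + 2f(t_3) + f(t_4)].
Sum ≈ -0.24855.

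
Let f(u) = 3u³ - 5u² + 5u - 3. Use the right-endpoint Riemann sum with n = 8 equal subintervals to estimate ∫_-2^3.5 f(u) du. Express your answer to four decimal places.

Δu = (3.5 − (-2))/8 = 0.6875.
Right endpoints: -1.3125, -0.625, 0.0625, 0.75, 1.4375, 2.125, 2.8125, 3.5.
f(-1.3125) = -102231/4096, f(-0.625) = -4511/512, f(0.0625) = -11085/4096, f(0.75) = -0.796875, f(1.4375) = 11333/4096, f(2.125) = 7083/512, f(2.8125) = 156687/4096, f(3.5) = 81.875.
Sum = Δu · [f(-1.3125) + f(-0.625) + f(0.0625) + ...].
Sum ≈ 68.3767.

68.3767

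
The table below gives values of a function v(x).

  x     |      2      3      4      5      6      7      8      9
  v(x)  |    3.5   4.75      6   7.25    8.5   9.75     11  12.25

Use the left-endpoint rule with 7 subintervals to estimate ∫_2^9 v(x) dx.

Δx = 1.
Sum = 1·[3.5 + 4.75 + 6 + 7.25 + 8.5 + 9.75 + 11] = 50.75.

50.75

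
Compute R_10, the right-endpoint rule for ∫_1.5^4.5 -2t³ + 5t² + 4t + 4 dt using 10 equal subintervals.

Δt = (4.5 − 1.5)/10 = 0.3.
Right endpoints: 1.8, 2.1, 2.4, 2.7, 3, 3.3, 3.6, 3.9, 4.2, 4.5.
f(1.8) = 15.736, f(2.1) = 15.928, f(2.4) = 14.752, f(2.7) = 11.884, f(3) = 7, f(3.3) = -0.224, f(3.6) = -10.112, f(3.9) = -22.988, f(4.2) = -39.176, f(4.5) = -59.
Sum = Δt · [f(1.8) + f(2.1) + f(2.4) + ...].
Sum = -19.86.

-19.86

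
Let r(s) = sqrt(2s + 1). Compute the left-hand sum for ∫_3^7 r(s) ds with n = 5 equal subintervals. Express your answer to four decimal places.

12.6942

Δs = (7 − 3)/5 = 0.8.
Left endpoints: 3, 3.8, 4.6, 5.4, 6.2.
r(3) ≈ 2.6458, r(3.8) ≈ 2.9326, r(4.6) ≈ 3.1937, r(5.4) ≈ 3.4351, r(6.2) ≈ 3.6606.
Sum = Δs · [r(3) + r(3.8) + r(4.6) + r(5.4) + r(6.2)].
Sum ≈ 12.6942.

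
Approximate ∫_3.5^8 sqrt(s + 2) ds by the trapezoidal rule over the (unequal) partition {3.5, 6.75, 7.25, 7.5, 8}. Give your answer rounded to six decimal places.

12.444203

Subinterval widths: 3.25, 0.5, 0.25, 0.5.
f(3.5) ≈ 2.345208, f(6.75) ≈ 2.958040, f(7.25) ≈ 3.041381, f(7.5) ≈ 3.082207, f(8) ≈ 3.162278.
On each subinterval the trapezoid contributes (Δs_i/2)·[f(s_{i-1}) + f(s_i)].
Sum ≈ 12.444203.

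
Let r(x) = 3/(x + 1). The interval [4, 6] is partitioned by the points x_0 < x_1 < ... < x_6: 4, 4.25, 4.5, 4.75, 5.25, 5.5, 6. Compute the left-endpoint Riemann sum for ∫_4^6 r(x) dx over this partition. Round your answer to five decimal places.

Subinterval widths: 0.25, 0.25, 0.25, 0.5, 0.25, 0.5.
Left endpoints: 4, 4.25, 4.5, 4.75, 5.25, 5.5.
r(4) = 0.6, r(4.25) = 4/7, r(4.5) = 6/11, r(4.75) = 12/23, r(5.25) = 0.48, r(5.5) = 6/13.
Sum = Σ Δx_i · r(x_i).
Sum ≈ 1.04086.

1.04086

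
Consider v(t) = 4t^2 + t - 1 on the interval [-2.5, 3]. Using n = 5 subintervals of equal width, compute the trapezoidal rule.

57.145

Δt = (3 − (-2.5))/5 = 1.1.
v(-2.5) = 21.5, v(-1.4) = 5.44, v(-0.3) = -0.94, v(0.8) = 2.36, v(1.9) = 15.34, v(3) = 38.
T_5 = (Δt/2)·[v(t_0) + 2v(t_1) + ... + 2v(t_{4}) + v(t_5)].
Sum = 57.145.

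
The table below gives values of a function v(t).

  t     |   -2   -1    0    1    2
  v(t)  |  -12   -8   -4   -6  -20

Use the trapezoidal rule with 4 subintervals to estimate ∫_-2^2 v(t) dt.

Δt = 1.
T_4 = (1/2)·[(-12) + 2·(-8) + 2·(-4) + 2·(-6) + (-20)] = -34.

-34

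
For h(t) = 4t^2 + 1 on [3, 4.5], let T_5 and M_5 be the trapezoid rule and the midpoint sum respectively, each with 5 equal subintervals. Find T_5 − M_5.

0.135

T_5 = 87.09.
M_5 = 86.955.
T_5 − M_5 = 0.135.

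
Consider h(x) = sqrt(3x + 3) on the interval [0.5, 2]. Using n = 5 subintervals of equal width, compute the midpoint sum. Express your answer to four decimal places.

Δx = (2 − 0.5)/5 = 0.3.
Midpoints: 0.65, 0.95, 1.25, 1.55, 1.85.
h(0.65) ≈ 2.2249, h(0.95) ≈ 2.4187, h(1.25) ≈ 2.5981, h(1.55) ≈ 2.7659, h(1.85) ≈ 2.9240.
Sum = Δx · [h(0.65) + h(0.95) + h(1.25) + h(1.55) + h(1.85)].
Sum ≈ 3.8795.

3.8795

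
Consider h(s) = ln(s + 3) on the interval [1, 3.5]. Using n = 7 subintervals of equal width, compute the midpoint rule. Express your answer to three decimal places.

Δs = (3.5 − 1)/7 = 5/14.
Midpoints: 33/28, 43/28, 53/28, 2.25, 73/28, 83/28, 93/28.
h(33/28) ≈ 1.430, h(43/28) ≈ 1.512, h(53/28) ≈ 1.588, h(2.25) ≈ 1.658, h(73/28) ≈ 1.724, h(83/28) ≈ 1.786, h(93/28) ≈ 1.844.
Sum = Δs · [h(33/28) + h(43/28) + h(53/28) + ...].
Sum ≈ 4.122.

4.122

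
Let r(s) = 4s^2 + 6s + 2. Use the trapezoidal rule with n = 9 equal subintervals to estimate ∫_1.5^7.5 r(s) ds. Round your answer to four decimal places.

Δs = (7.5 − 1.5)/9 = 2/3.
r(1.5) = 20, r(13/6) = 304/9, r(17/6) = 460/9, r(3.5) = 72, r(25/6) = 868/9, r(29/6) = 1120/9, r(5.5) = 156, r(37/6) = 1720/9, r(41/6) = 2068/9, r(7.5) = 272.
T_9 = (Δs/2)·[r(s_0) + 2r(s_1) + ... + 2r(s_{8}) + r(s_9)].
Sum ≈ 733.7778.

733.7778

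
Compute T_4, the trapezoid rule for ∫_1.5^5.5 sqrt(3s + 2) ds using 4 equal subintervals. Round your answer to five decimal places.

13.98008

Δs = (5.5 − 1.5)/4 = 1.
f(1.5) ≈ 2.54951, f(2.5) ≈ 3.08221, f(3.5) ≈ 3.53553, f(4.5) ≈ 3.93700, f(5.5) ≈ 4.30116.
T_4 = (Δs/2)·[f(s_0) + 2f(s_1) + 2f(s_2) + 2f(s_3) + f(s_4)].
Sum ≈ 13.98008.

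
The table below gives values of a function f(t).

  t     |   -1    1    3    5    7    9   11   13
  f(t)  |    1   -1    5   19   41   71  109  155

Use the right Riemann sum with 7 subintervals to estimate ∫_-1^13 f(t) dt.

Δt = 2.
Sum = 2·[(-1) + 5 + 19 + 41 + 71 + 109 + 155] = 798.

798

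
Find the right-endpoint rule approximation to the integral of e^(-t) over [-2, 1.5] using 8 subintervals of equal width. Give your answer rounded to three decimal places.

Δt = (1.5 − (-2))/8 = 0.4375.
Right endpoints: -1.5625, -1.125, -0.6875, -0.25, 0.1875, 0.625, 1.0625, 1.5.
f(-1.5625) ≈ 4.771, f(-1.125) ≈ 3.080, f(-0.6875) ≈ 1.989, f(-0.25) ≈ 1.284, f(0.1875) ≈ 0.829, f(0.625) ≈ 0.535, f(1.0625) ≈ 0.346, f(1.5) ≈ 0.223.
Sum = Δt · [f(-1.5625) + f(-1.125) + f(-0.6875) + ...].
Sum ≈ 5.712.

5.712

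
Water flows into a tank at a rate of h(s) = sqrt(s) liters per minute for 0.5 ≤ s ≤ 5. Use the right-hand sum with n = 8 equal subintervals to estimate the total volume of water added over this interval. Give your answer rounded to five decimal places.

Δs = (5 − 0.5)/8 = 0.5625.
Right endpoints: 1.0625, 1.625, 2.1875, 2.75, 3.3125, 3.875, 4.4375, 5.
h(1.0625) ≈ 1.03078, h(1.625) ≈ 1.27475, h(2.1875) ≈ 1.47902, h(2.75) ≈ 1.65831, h(3.3125) ≈ 1.82003, h(3.875) ≈ 1.96850, h(4.4375) ≈ 2.10654, h(5) ≈ 2.23607.
Sum = Δs · [h(1.0625) + h(1.625) + h(2.1875) + ...].
Sum ≈ 7.63537.

7.63537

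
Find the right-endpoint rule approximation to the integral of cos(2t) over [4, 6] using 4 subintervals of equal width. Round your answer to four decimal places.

-0.4510

Δt = (6 − 4)/4 = 0.5.
Right endpoints: 4.5, 5, 5.5, 6.
f(4.5) ≈ -0.9111, f(5) ≈ -0.8391, f(5.5) ≈ 0.0044, f(6) ≈ 0.8439.
Sum = Δt · [f(4.5) + f(5) + f(5.5) + f(6)].
Sum ≈ -0.4510.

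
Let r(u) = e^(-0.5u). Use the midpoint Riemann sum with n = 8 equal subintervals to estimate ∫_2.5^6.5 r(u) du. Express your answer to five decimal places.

Δu = (6.5 − 2.5)/8 = 0.5.
Midpoints: 2.75, 3.25, 3.75, 4.25, 4.75, 5.25, 5.75, 6.25.
r(2.75) ≈ 0.25284, r(3.25) ≈ 0.19691, r(3.75) ≈ 0.15335, r(4.25) ≈ 0.11943, r(4.75) ≈ 0.09301, r(5.25) ≈ 0.07244, r(5.75) ≈ 0.05642, r(6.25) ≈ 0.04394.
Sum = Δu · [r(2.75) + r(3.25) + r(3.75) + ...].
Sum ≈ 0.49417.

0.49417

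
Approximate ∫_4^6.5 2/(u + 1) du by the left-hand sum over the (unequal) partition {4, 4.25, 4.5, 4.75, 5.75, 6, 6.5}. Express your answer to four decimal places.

Subinterval widths: 0.25, 0.25, 0.25, 1, 0.25, 0.5.
Left endpoints: 4, 4.25, 4.5, 4.75, 5.75, 6.
f(4) = 0.4, f(4.25) = 8/21, f(4.5) = 4/11, f(4.75) = 8/23, f(5.75) = 8/27, f(6) = 2/7.
Sum = Σ Δu_i · f(u_i).
Sum ≈ 0.8509.

0.8509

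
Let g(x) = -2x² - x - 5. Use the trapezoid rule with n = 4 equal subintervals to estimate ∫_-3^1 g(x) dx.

-36

Δx = (1 − (-3))/4 = 1.
g(-3) = -20, g(-2) = -11, g(-1) = -6, g(0) = -5, g(1) = -8.
T_4 = (Δx/2)·[g(x_0) + 2g(x_1) + 2g(x_2) + 2g(x_3) + g(x_4)].
Sum = -36.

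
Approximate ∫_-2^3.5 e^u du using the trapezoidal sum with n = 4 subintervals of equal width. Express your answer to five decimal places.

Δu = (3.5 − (-2))/4 = 1.375.
f(-2) ≈ 0.13534, f(-0.625) ≈ 0.53526, f(0.75) ≈ 2.11700, f(2.125) ≈ 8.37290, f(3.5) ≈ 33.11545.
T_4 = (Δu/2)·[f(u_0) + 2f(u_1) + 2f(u_2) + 2f(u_3) + f(u_4)].
Sum ≈ 38.01951.

38.01951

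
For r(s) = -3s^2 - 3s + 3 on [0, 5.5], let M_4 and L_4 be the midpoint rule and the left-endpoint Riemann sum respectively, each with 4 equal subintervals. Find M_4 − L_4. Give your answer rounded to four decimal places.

M_4 ≈ -192.650391.
L_4 = -126.71484375.
M_4 − L_4 ≈ -65.9355.

-65.9355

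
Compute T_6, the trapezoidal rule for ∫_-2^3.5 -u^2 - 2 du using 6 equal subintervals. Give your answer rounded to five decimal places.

-28.72859

Δu = (3.5 − (-2))/6 = 11/12.
f(-2) = -6, f(-13/12) = -457/144, f(-1/6) = -73/36, f(0.75) = -2.5625, f(5/3) = -43/9, f(31/12) = -1249/144, f(3.5) = -14.25.
T_6 = (Δu/2)·[f(u_0) + 2f(u_1) + ... + 2f(u_{5}) + f(u_6)].
Sum ≈ -28.72859.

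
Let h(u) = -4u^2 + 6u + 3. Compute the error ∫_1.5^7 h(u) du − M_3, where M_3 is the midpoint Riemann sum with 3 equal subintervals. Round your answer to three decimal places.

-6.162

Exact integral: ∫_1.5^7 h(u) du ≈ -296.08333.
M_3 ≈ -289.92130.
Error ≈ -296.08333 − (-289.92130) ≈ -6.162.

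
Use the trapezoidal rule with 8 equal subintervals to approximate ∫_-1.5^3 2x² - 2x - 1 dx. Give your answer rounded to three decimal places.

Δx = (3 − (-1.5))/8 = 0.5625.
f(-1.5) = 6.5, f(-0.9375) = 2.6328125, f(-0.375) = 0.03125, f(0.1875) = -1.3046875, f(0.75) = -1.375, f(1.3125) = -0.1796875, f(1.875) = 2.28125, f(2.4375) = 6.0078125, f(3) = 11.
T_8 = (Δx/2)·[f(x_0) + 2f(x_1) + ... + 2f(x_{7}) + f(x_8)].
Sum ≈ 9.475.

9.475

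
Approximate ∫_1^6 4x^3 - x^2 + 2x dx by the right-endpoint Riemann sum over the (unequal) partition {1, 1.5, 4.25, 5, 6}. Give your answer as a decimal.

Subinterval widths: 0.5, 2.75, 0.75, 1.
Right endpoints: 1.5, 4.25, 5, 6.
f(1.5) = 14.25, f(4.25) = 297.5, f(5) = 485, f(6) = 840.
Sum = Σ Δx_i · f(x_i).
Sum = 2029.

2029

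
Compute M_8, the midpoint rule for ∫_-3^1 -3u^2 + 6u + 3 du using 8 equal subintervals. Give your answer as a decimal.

-39.75

Δu = (1 − (-3))/8 = 0.5.
Midpoints: -2.75, -2.25, -1.75, -1.25, -0.75, -0.25, 0.25, 0.75.
f(-2.75) = -36.1875, f(-2.25) = -25.6875, f(-1.75) = -16.6875, f(-1.25) = -9.1875, f(-0.75) = -3.1875, f(-0.25) = 1.3125, f(0.25) = 4.3125, f(0.75) = 5.8125.
Sum = Δu · [f(-2.75) + f(-2.25) + f(-1.75) + ...].
Sum = -39.75.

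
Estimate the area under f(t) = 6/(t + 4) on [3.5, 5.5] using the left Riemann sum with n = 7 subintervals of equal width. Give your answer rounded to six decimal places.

Δt = (5.5 − 3.5)/7 = 2/7.
Left endpoints: 3.5, 53/14, 57/14, 61/14, 65/14, 69/14, 73/14.
f(3.5) = 0.8, f(53/14) = 84/109, f(57/14) = 84/113, f(61/14) = 28/39, f(65/14) = 84/121, f(69/14) = 0.672, f(73/14) = 28/43.
Sum = Δt · [f(3.5) + f(53/14) + f(57/14) + ...].
Sum ≈ 1.442666.

1.442666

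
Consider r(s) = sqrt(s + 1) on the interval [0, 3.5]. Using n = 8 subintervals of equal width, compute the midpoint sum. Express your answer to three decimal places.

Δs = (3.5 − 0)/8 = 0.4375.
Midpoints: 0.21875, 0.65625, 1.09375, 1.53125, 1.96875, 2.40625, 2.84375, 3.28125.
r(0.21875) ≈ 1.104, r(0.65625) ≈ 1.287, r(1.09375) ≈ 1.447, r(1.53125) ≈ 1.591, r(1.96875) ≈ 1.723, r(2.40625) ≈ 1.846, r(2.84375) ≈ 1.961, r(3.28125) ≈ 2.069.
Sum = Δs · [r(0.21875) + r(0.65625) + r(1.09375) + ...].
Sum ≈ 5.699.

5.699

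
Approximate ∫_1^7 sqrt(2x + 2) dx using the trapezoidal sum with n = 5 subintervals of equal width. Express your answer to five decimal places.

Δx = (7 − 1)/5 = 1.2.
f(1) ≈ 2.00000, f(2.2) ≈ 2.52982, f(3.4) ≈ 2.96648, f(4.6) ≈ 3.34664, f(5.8) ≈ 3.68782, f(7) ≈ 4.00000.
T_5 = (Δx/2)·[f(x_0) + 2f(x_1) + ... + 2f(x_{4}) + f(x_5)].
Sum ≈ 18.63691.

18.63691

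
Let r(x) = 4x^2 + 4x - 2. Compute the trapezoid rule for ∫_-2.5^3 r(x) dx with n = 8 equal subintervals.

Δx = (3 − (-2.5))/8 = 0.6875.
r(-2.5) = 13, r(-1.8125) = 3.890625, r(-1.125) = -1.4375, r(-0.4375) = -2.984375, r(0.25) = -0.75, r(0.9375) = 5.265625, r(1.625) = 15.0625, r(2.3125) = 28.640625, r(3) = 46.
T_8 = (Δx/2)·[r(x_0) + 2r(x_1) + ... + 2r(x_{7}) + r(x_8)].
Sum = 53.06640625.

53.06640625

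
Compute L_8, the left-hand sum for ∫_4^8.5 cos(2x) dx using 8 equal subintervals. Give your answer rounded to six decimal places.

Δx = (8.5 − 4)/8 = 0.5625.
Left endpoints: 4, 4.5625, 5.125, 5.6875, 6.25, 6.8125, 7.375, 7.9375.
f(4) ≈ -0.145500, f(4.5625) ≈ -0.955402, f(5.125) ≈ -0.678394, f(5.6875) ≈ 0.370387, f(6.25) ≈ 0.997798, f(6.8125) ≈ 0.490067, f(7.375) ≈ -0.575187, f(7.9375) ≈ -0.986082.
Sum = Δx · [f(4) + f(4.5625) + f(5.125) + ...].
Sum ≈ -0.833801.

-0.833801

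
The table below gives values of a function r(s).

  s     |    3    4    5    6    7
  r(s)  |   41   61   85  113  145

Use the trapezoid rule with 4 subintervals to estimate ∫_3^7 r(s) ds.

Δs = 1.
T_4 = (1/2)·[41 + 2·61 + 2·85 + 2·113 + 145] = 352.

352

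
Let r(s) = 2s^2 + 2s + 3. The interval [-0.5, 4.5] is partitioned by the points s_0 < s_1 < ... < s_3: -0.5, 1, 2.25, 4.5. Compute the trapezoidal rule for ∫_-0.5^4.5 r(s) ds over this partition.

Subinterval widths: 1.5, 1.25, 2.25.
r(-0.5) = 2.5, r(1) = 7, r(2.25) = 17.625, r(4.5) = 52.5.
On each subinterval the trapezoid contributes (Δs_i/2)·[r(s_{i-1}) + r(s_i)].
Sum = 101.40625.

101.40625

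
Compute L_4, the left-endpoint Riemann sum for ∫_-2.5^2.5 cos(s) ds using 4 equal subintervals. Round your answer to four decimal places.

Δs = (2.5 − (-2.5))/4 = 1.25.
Left endpoints: -2.5, -1.25, 0, 1.25.
f(-2.5) ≈ -0.8011, f(-1.25) ≈ 0.3153, f(0) ≈ 1.0000, f(1.25) ≈ 0.3153.
Sum = Δs · [f(-2.5) + f(-1.25) + f(0) + f(1.25)].
Sum ≈ 1.0369.

1.0369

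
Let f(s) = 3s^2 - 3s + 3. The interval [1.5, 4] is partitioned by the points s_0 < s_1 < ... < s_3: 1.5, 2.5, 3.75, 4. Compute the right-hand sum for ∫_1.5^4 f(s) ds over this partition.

66.421875

Subinterval widths: 1, 1.25, 0.25.
Right endpoints: 2.5, 3.75, 4.
f(2.5) = 14.25, f(3.75) = 33.9375, f(4) = 39.
Sum = Σ Δs_i · f(s_i).
Sum = 66.421875.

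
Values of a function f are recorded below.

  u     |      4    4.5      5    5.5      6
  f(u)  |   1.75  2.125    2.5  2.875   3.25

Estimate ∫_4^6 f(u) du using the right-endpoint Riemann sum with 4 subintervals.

5.375

Δu = 0.5.
Sum = 0.5·[2.125 + 2.5 + 2.875 + 3.25] = 5.375.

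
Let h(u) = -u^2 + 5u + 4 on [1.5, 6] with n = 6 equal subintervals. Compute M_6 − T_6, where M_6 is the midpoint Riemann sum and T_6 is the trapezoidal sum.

M_6 = 31.7109375.
T_6 = 31.078125.
M_6 − T_6 = 0.6328125.

0.6328125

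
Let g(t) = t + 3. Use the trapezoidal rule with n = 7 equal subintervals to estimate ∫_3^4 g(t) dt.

6.5

Δt = (4 − 3)/7 = 1/7.
g(3) = 6, g(22/7) = 43/7, g(23/7) = 44/7, g(24/7) = 45/7, g(25/7) = 46/7, g(26/7) = 47/7, g(27/7) = 48/7, g(4) = 7.
T_7 = (Δt/2)·[g(t_0) + 2g(t_1) + ... + 2g(t_{6}) + g(t_7)].
Sum = 6.5.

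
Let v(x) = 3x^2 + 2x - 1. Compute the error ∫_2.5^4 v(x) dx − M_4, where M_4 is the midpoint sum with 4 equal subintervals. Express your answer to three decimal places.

Exact integral: ∫_2.5^4 v(x) dx = 56.625.
M_4 ≈ 56.57227.
Error ≈ 56.625 − 56.57227 ≈ 0.053.

0.053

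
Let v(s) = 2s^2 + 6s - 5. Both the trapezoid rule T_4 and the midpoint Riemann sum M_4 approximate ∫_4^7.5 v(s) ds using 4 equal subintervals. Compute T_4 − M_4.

T_4 = 342.7265625.
M_4 = 341.38671875.
T_4 − M_4 = 1.33984375.

1.33984375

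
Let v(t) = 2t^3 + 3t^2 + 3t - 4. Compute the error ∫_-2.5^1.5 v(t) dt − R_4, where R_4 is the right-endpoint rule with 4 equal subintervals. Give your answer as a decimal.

Exact integral: ∫_-2.5^1.5 v(t) dt = -20.
R_4 = -1.
Error = -20 − (-1) = -19.

-19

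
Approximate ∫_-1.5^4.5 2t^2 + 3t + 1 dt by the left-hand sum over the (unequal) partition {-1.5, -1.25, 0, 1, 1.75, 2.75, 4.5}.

61.25

Subinterval widths: 0.25, 1.25, 1, 0.75, 1, 1.75.
Left endpoints: -1.5, -1.25, 0, 1, 1.75, 2.75.
f(-1.5) = 1, f(-1.25) = 0.375, f(0) = 1, f(1) = 6, f(1.75) = 12.375, f(2.75) = 24.375.
Sum = Σ Δt_i · f(t_i).
Sum = 61.25.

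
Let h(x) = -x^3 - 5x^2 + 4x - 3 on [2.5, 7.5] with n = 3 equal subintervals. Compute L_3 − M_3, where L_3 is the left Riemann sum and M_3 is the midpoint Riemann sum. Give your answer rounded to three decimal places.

460.764

L_3 ≈ -889.42130.
M_3 ≈ -1350.18519.
L_3 − M_3 ≈ 460.764.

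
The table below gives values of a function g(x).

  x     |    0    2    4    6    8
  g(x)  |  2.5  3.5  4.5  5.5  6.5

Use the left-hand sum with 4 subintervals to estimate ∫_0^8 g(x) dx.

Δx = 2.
Sum = 2·[2.5 + 3.5 + 4.5 + 5.5] = 32.

32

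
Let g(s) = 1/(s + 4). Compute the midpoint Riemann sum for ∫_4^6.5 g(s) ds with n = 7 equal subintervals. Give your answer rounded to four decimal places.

0.2719

Δs = (6.5 − 4)/7 = 5/14.
Midpoints: 117/28, 127/28, 137/28, 5.25, 157/28, 167/28, 177/28.
g(117/28) = 28/229, g(127/28) = 28/239, g(137/28) = 28/249, g(5.25) = 4/37, g(157/28) = 28/269, g(167/28) = 28/279, g(177/28) = 28/289.
Sum = Δs · [g(117/28) + g(127/28) + g(137/28) + ...].
Sum ≈ 0.2719.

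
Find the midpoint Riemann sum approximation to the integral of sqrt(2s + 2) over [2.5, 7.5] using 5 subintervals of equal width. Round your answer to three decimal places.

17.196

Δs = (7.5 − 2.5)/5 = 1.
Midpoints: 3, 4, 5, 6, 7.
f(3) ≈ 2.828, f(4) ≈ 3.162, f(5) ≈ 3.464, f(6) ≈ 3.742, f(7) ≈ 4.000.
Sum = Δs · [f(3) + f(4) + f(5) + f(6) + f(7)].
Sum ≈ 17.196.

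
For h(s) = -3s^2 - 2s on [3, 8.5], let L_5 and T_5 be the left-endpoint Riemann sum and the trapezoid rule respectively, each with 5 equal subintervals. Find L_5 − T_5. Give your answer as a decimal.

110.4125

L_5 = -543.29.
T_5 = -653.7025.
L_5 − T_5 = 110.4125.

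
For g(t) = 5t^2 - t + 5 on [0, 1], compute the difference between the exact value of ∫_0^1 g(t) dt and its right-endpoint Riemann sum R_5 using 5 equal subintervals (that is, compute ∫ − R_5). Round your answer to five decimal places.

Exact integral: ∫_0^1 g(t) dt ≈ 6.1666667.
R_5 = 6.6.
Error ≈ 6.1666667 − 6.6 ≈ -0.43333.

-0.43333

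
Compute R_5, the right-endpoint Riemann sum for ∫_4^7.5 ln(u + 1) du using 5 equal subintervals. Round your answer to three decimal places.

Δu = (7.5 − 4)/5 = 0.7.
Right endpoints: 4.7, 5.4, 6.1, 6.8, 7.5.
f(4.7) ≈ 1.740, f(5.4) ≈ 1.856, f(6.1) ≈ 1.960, f(6.8) ≈ 2.054, f(7.5) ≈ 2.140.
Sum = Δu · [f(4.7) + f(5.4) + f(6.1) + f(6.8) + f(7.5)].
Sum ≈ 6.826.

6.826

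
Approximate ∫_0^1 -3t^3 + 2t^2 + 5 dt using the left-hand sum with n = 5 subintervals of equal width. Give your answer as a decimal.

Δt = (1 − 0)/5 = 0.2.
Left endpoints: 0, 0.2, 0.4, 0.6, 0.8.
f(0) = 5, f(0.2) = 5.056, f(0.4) = 5.128, f(0.6) = 5.072, f(0.8) = 4.744.
Sum = Δt · [f(0) + f(0.2) + f(0.4) + f(0.6) + f(0.8)].
Sum = 5.

5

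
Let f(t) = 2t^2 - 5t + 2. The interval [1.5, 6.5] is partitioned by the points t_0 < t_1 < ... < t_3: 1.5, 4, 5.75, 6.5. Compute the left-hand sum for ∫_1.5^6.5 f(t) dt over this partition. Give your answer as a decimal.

51.53125

Subinterval widths: 2.5, 1.75, 0.75.
Left endpoints: 1.5, 4, 5.75.
f(1.5) = -1, f(4) = 14, f(5.75) = 39.375.
Sum = Σ Δt_i · f(t_i).
Sum = 51.53125.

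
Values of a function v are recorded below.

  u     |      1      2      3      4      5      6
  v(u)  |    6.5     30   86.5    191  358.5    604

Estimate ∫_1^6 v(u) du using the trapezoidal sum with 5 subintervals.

971.25

Δu = 1.
T_5 = (1/2)·[6.5 + 2·30 + 2·86.5 + 2·191 + 2·358.5 + 604] = 971.25.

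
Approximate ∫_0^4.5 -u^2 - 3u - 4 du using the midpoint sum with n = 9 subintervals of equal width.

Δu = (4.5 − 0)/9 = 0.5.
Midpoints: 0.25, 0.75, 1.25, 1.75, 2.25, 2.75, 3.25, 3.75, 4.25.
f(0.25) = -4.8125, f(0.75) = -6.8125, f(1.25) = -9.3125, f(1.75) = -12.3125, f(2.25) = -15.8125, f(2.75) = -19.8125, f(3.25) = -24.3125, f(3.75) = -29.3125, f(4.25) = -34.8125.
Sum = Δu · [f(0.25) + f(0.75) + f(1.25) + ...].
Sum = -78.65625.

-78.65625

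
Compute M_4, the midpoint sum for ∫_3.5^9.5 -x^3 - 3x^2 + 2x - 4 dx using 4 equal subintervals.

Δx = (9.5 − 3.5)/4 = 1.5.
Midpoints: 4.25, 5.75, 7.25, 8.75.
f(4.25) = -126.453125, f(5.75) = -281.796875, f(7.25) = -528.265625, f(8.75) = -886.109375.
Sum = Δx · [f(4.25) + f(5.75) + f(7.25) + f(8.75)].
Sum = -2733.9375.

-2733.9375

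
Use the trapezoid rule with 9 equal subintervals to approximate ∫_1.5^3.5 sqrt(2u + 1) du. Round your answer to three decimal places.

4.875

Δu = (3.5 − 1.5)/9 = 2/9.
f(1.5) ≈ 2.000, f(31/18) ≈ 2.108, f(35/18) ≈ 2.211, f(13/6) ≈ 2.309, f(43/18) ≈ 2.404, f(47/18) ≈ 2.494, f(17/6) ≈ 2.582, f(55/18) ≈ 2.667, f(59/18) ≈ 2.749, f(3.5) ≈ 2.828.
T_9 = (Δu/2)·[f(u_0) + 2f(u_1) + ... + 2f(u_{8}) + f(u_9)].
Sum ≈ 4.875.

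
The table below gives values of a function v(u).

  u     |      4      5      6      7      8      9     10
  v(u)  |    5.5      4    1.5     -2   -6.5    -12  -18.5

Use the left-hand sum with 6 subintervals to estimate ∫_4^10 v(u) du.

Δu = 1.
Sum = 1·[5.5 + 4 + 1.5 + (-2) + (-6.5) + (-12)] = -9.5.

-9.5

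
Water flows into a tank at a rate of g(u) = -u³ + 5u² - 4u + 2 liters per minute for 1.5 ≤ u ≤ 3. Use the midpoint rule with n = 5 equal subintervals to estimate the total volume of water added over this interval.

Δu = (3 − 1.5)/5 = 0.3.
Midpoints: 1.65, 1.95, 2.25, 2.55, 2.85.
g(1.65) = 4.520375, g(1.95) = 5.797625, g(2.25) = 6.921875, g(2.55) = 7.731125, g(2.85) = 8.063375.
Sum = Δu · [g(1.65) + g(1.95) + g(2.25) + g(2.55) + g(2.85)].
Sum = 9.9103125.

9.9103125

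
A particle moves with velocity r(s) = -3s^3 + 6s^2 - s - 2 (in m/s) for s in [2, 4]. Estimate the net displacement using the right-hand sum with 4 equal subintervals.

Δs = (4 − 2)/4 = 0.5.
Right endpoints: 2.5, 3, 3.5, 4.
r(2.5) = -13.875, r(3) = -32, r(3.5) = -60.625, r(4) = -102.
Sum = Δs · [r(2.5) + r(3) + r(3.5) + r(4)].
Sum = -104.25.

-104.25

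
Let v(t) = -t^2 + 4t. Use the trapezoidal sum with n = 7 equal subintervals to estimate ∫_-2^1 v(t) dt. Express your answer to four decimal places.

Δt = (1 − (-2))/7 = 3/7.
v(-2) = -12, v(-11/7) = -429/49, v(-8/7) = -288/49, v(-5/7) = -165/49, v(-2/7) = -60/49, v(1/7) = 27/49, v(4/7) = 96/49, v(1) = 3.
T_7 = (Δt/2)·[v(t_0) + 2v(t_1) + ... + 2v(t_{6}) + v(t_7)].
Sum ≈ -9.0918.

-9.0918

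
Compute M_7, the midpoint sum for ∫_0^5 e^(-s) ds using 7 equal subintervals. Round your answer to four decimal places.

0.9725

Δs = (5 − 0)/7 = 5/7.
Midpoints: 5/14, 15/14, 25/14, 2.5, 45/14, 55/14, 65/14.
f(5/14) ≈ 0.6997, f(15/14) ≈ 0.3425, f(25/14) ≈ 0.1677, f(2.5) ≈ 0.0821, f(45/14) ≈ 0.0402, f(55/14) ≈ 0.0197, f(65/14) ≈ 0.0096.
Sum = Δs · [f(5/14) + f(15/14) + f(25/14) + ...].
Sum ≈ 0.9725.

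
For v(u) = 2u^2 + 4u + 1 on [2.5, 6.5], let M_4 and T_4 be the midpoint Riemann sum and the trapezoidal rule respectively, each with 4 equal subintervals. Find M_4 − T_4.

M_4 = 248.
T_4 = 250.
M_4 − T_4 = -2.

-2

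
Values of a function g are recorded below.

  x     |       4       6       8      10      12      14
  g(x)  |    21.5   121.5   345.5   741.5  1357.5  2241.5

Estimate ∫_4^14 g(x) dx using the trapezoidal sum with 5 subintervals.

Δx = 2.
T_5 = (2/2)·[21.5 + 2·121.5 + 2·345.5 + 2·741.5 + 2·1357.5 + 2241.5] = 7395.

7395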